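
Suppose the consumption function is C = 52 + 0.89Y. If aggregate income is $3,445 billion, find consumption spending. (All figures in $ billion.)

C = 3118.05

C = 52 + 0.89(3445) = 52 + 3066.05 = 3118.05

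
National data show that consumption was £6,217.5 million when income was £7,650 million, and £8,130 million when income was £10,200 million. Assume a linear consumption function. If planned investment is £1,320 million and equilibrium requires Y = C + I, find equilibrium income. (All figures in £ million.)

Y = 7200

MPC = (8130 − 6217.5)/(10200 − 7650) = 1912.5/2550 = 0.75
a = 6217.5 − 0.75(7650) = 480
Equilibrium: Y = 480 + 0.75Y + 1320
0.25Y = 1800, so Y = 1800/0.25 = 7200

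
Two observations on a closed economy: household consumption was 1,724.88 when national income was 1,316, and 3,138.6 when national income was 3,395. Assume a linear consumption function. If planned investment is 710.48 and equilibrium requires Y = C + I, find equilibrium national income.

MPC = (3138.6 − 1724.88)/(3395 − 1316) = 1413.72/2079 = 0.68
a = 1724.88 − 0.68(1316) = 830
Equilibrium: Y = 830 + 0.68Y + 710.48
0.32Y = 1540.48, so Y = 1540.48/0.32 = 4814

Y = 4814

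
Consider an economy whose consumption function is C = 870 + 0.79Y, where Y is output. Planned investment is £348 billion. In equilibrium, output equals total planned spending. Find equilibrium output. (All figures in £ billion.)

Y = C + I = 870 + 0.79Y + 348
Y − 0.79Y = 1218
0.21Y = 1218, so Y = 1218/0.21 = 5800

Y = 5800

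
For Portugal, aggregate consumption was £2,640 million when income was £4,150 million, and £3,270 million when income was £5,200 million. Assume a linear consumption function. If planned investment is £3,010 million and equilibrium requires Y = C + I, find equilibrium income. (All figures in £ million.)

Y = 7900

MPC = (3270 − 2640)/(5200 − 4150) = 630/1050 = 0.6
a = 2640 − 0.6(4150) = 150
Equilibrium: Y = 150 + 0.6Y + 3010
0.4Y = 3160, so Y = 3160/0.4 = 7900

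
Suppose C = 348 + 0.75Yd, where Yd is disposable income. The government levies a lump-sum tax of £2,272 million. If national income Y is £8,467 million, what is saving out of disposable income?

S = 1200.75

Yd = Y − T = 8467 − 2272 = 6195
C = 348 + 0.75(6195) = 348 + 4646.25 = 4994.25
S = Yd − C = 6195 − 4994.25 = 1200.75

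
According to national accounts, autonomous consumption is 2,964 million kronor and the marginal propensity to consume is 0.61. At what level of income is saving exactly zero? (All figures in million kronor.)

Y = 7600

At break-even, C = Y: 2964 + 0.61Y = Y
0.39Y = 2964, so Y = 2964/0.39 = 7600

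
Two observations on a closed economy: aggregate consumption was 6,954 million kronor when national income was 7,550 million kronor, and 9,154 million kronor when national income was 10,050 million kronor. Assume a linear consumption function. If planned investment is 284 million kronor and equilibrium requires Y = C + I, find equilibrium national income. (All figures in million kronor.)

MPC = (9154 − 6954)/(10050 − 7550) = 2200/2500 = 0.88
a = 6954 − 0.88(7550) = 310
Equilibrium: Y = 310 + 0.88Y + 284
0.12Y = 594, so Y = 594/0.12 = 4950

Y = 4950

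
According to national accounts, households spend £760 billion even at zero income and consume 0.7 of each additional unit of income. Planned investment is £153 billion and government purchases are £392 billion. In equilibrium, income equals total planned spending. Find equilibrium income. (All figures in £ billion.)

Y = C + I + G = 760 + 0.7Y + 153 + 392
Y − 0.7Y = 1305
0.3Y = 1305, so Y = 1305/0.3 = 4350

Y = 4350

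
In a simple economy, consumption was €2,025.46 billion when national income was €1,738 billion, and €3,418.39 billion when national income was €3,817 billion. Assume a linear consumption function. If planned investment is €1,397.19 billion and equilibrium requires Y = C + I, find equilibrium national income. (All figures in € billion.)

MPC = (3418.39 − 2025.46)/(3817 − 1738) = 1392.93/2079 = 0.67
a = 2025.46 − 0.67(1738) = 861
Equilibrium: Y = 861 + 0.67Y + 1397.19
0.33Y = 2258.19, so Y = 2258.19/0.33 = 6843

Y = 6843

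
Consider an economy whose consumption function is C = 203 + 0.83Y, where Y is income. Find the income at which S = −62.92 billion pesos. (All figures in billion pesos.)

S = Y − C = -203 + 0.17Y
-203 + 0.17Y = -62.92, so 0.17Y = 140.08 and Y = 824

Y = 824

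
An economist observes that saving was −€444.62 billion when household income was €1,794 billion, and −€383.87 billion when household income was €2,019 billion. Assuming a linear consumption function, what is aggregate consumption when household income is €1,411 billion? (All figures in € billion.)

C = 1959.03

MPS = ΔS/ΔY = (-383.87 − (-444.62))/(2019 − 1794) = 60.75/225 = 0.27
MPC = 1 − MPS = 0.73
Autonomous saving = -444.62 − 0.27(1794) = -929, so a = 929
C = 929 + 0.73(1411) = 929 + 1030.03 = 1959.03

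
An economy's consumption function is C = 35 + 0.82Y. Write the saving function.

S = -35 + 0.18Y

S = Y − C = Y − (35 + 0.82Y) = -35 + (1 − 0.82)Y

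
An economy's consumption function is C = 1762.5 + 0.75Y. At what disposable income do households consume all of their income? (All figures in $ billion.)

Y = 7050

At break-even, C = Y: 1762.5 + 0.75Y = Y
0.25Y = 1762.5, so Y = 1762.5/0.25 = 7050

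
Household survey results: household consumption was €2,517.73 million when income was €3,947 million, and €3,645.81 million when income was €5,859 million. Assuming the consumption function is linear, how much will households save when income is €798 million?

MPC = (3645.81 − 2517.73)/(5859 − 3947) = 1128.08/1912 = 0.59
a = 2517.73 − 0.59(3947) = 2517.73 − 2328.73 = 189
C = 189 + 0.59(798) = 659.82
S = 798 − 659.82 = 138.18

S = 138.18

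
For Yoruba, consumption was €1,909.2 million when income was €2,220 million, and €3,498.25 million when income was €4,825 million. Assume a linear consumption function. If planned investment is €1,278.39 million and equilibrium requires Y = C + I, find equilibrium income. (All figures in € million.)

Y = 4701

MPC = (3498.25 − 1909.2)/(4825 − 2220) = 1589.05/2605 = 0.61
a = 1909.2 − 0.61(2220) = 555
Equilibrium: Y = 555 + 0.61Y + 1278.39
0.39Y = 1833.39, so Y = 1833.39/0.39 = 4701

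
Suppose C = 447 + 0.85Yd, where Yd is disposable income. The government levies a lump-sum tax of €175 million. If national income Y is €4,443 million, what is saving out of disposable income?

Yd = Y − T = 4443 − 175 = 4268
C = 447 + 0.85(4268) = 447 + 3627.8 = 4074.8
S = Yd − C = 4268 − 4074.8 = 193.2

S = 193.2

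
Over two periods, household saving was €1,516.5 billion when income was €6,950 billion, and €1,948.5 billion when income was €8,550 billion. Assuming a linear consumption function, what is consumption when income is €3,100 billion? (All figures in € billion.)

MPS = ΔS/ΔY = (1948.5 − 1516.5)/(8550 − 6950) = 432/1600 = 0.27
MPC = 1 − MPS = 0.73
Autonomous saving = 1516.5 − 0.27(6950) = -360, so a = 360
C = 360 + 0.73(3100) = 360 + 2263 = 2623

C = 2623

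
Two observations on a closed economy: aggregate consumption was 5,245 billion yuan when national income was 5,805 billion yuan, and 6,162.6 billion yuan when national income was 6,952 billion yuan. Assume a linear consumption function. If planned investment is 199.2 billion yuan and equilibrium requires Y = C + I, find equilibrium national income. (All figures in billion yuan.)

MPC = (6162.6 − 5245)/(6952 − 5805) = 917.6/1147 = 0.8
a = 5245 − 0.8(5805) = 601
Equilibrium: Y = 601 + 0.8Y + 199.2
0.2Y = 800.2, so Y = 800.2/0.2 = 4001

Y = 4001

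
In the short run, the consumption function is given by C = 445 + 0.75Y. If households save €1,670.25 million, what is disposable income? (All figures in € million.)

Y = 8461

S = Y − C = -445 + 0.25Y
-445 + 0.25Y = 1670.25, so 0.25Y = 2115.25 and Y = 8461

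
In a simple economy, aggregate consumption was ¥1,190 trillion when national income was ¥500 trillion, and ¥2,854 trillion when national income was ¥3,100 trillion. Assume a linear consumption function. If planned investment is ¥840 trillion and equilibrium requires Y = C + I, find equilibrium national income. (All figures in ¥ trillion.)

MPC = (2854 − 1190)/(3100 − 500) = 1664/2600 = 0.64
a = 1190 − 0.64(500) = 870
Equilibrium: Y = 870 + 0.64Y + 840
0.36Y = 1710, so Y = 1710/0.36 = 4750

Y = 4750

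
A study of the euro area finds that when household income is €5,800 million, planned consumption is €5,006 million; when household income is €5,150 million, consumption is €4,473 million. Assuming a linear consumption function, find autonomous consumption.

a = 250

MPC = ΔC/ΔY = (5006 − 4473)/(5800 − 5150) = 533/650 = 0.82
a = C − MPC·Y = 4473 − 0.82(5150) = 4473 − 4223 = 250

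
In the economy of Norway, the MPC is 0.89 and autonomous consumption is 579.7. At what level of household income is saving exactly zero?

At break-even, C = Y: 579.7 + 0.89Y = Y
0.11Y = 579.7, so Y = 579.7/0.11 = 5270

Y = 5270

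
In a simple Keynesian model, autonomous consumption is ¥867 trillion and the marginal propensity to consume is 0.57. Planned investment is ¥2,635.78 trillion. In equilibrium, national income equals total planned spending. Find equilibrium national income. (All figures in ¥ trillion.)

Y = C + I = 867 + 0.57Y + 2635.78
Y − 0.57Y = 3502.78
0.43Y = 3502.78, so Y = 3502.78/0.43 = 8146

Y = 8146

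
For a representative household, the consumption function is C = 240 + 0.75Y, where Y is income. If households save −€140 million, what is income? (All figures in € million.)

S = Y − C = -240 + 0.25Y
-240 + 0.25Y = -140, so 0.25Y = 100 and Y = 400

Y = 400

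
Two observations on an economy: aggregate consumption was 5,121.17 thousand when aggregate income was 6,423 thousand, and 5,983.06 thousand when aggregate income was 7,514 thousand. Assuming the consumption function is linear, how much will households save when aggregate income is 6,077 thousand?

S = 1229.17

MPC = (5983.06 − 5121.17)/(7514 − 6423) = 861.89/1091 = 0.79
a = 5121.17 − 0.79(6423) = 5121.17 − 5074.17 = 47
C = 47 + 0.79(6077) = 4847.83
S = 6077 − 4847.83 = 1229.17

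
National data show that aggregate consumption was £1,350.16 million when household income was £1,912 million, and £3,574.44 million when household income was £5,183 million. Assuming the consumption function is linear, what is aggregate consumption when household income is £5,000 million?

C = 3450

MPC = (3574.44 − 1350.16)/(5183 − 1912) = 2224.28/3271 = 0.68
a = 1350.16 − 0.68(1912) = 1350.16 − 1300.16 = 50
C = 50 + 0.68(5000) = 50 + 3400 = 3450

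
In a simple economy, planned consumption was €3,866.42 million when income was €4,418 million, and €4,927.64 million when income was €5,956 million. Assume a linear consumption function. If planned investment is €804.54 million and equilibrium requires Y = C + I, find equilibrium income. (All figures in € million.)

MPC = (4927.64 − 3866.42)/(5956 − 4418) = 1061.22/1538 = 0.69
a = 3866.42 − 0.69(4418) = 818
Equilibrium: Y = 818 + 0.69Y + 804.54
0.31Y = 1622.54, so Y = 1622.54/0.31 = 5234

Y = 5234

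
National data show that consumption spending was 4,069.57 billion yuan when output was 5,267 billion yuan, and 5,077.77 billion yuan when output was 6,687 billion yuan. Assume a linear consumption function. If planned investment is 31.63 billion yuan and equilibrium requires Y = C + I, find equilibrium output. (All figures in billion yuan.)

MPC = (5077.77 − 4069.57)/(6687 − 5267) = 1008.2/1420 = 0.71
a = 4069.57 − 0.71(5267) = 330
Equilibrium: Y = 330 + 0.71Y + 31.63
0.29Y = 361.63, so Y = 361.63/0.29 = 1247

Y = 1247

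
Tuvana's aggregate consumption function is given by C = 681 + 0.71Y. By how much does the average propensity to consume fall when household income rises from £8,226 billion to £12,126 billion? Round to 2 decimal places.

ΔAPC = 0.03

At Y = 8226: C = 681 + 0.71(8226) = 6521.46, APC = 6521.46/8226 = 0.793
At Y = 12126: C = 9290.46, APC = 9290.46/12126 = 0.766
Fall in APC = 0.793 − 0.766 = 0.027 ≈ 0.03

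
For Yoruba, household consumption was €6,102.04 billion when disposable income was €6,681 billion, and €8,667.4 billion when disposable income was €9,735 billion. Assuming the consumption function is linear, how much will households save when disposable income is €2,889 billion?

MPC = (8667.4 − 6102.04)/(9735 − 6681) = 2565.36/3054 = 0.84
a = 6102.04 − 0.84(6681) = 6102.04 − 5612.04 = 490
C = 490 + 0.84(2889) = 2916.76
S = 2889 − 2916.76 = -27.76

S = -27.76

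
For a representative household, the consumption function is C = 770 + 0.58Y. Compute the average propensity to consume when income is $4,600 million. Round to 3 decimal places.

APC = 0.747

C = 770 + 0.58(4600) = 3438
APC = C/Y = 3438/4600 = 0.747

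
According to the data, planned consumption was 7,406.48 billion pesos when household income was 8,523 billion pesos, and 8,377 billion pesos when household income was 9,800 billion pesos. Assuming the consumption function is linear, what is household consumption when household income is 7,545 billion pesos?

C = 6663.2

MPC = (8377 − 7406.48)/(9800 − 8523) = 970.52/1277 = 0.76
a = 7406.48 − 0.76(8523) = 7406.48 − 6477.48 = 929
C = 929 + 0.76(7545) = 929 + 5734.2 = 6663.2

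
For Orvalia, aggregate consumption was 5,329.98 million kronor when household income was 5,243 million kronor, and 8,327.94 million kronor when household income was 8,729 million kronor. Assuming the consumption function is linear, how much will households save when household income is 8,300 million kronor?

S = 341

MPC = (8327.94 − 5329.98)/(8729 − 5243) = 2997.96/3486 = 0.86
a = 5329.98 − 0.86(5243) = 5329.98 − 4508.98 = 821
C = 821 + 0.86(8300) = 7959
S = 8300 − 7959 = 341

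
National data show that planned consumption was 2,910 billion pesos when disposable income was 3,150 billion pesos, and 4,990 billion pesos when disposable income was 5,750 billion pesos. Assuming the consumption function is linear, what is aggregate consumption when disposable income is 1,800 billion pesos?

C = 1830

MPC = (4990 − 2910)/(5750 − 3150) = 2080/2600 = 0.8
a = 2910 − 0.8(3150) = 2910 − 2520 = 390
C = 390 + 0.8(1800) = 390 + 1440 = 1830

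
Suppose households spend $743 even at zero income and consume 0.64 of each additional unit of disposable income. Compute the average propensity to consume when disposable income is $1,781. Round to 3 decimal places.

C = 743 + 0.64(1781) = 1882.84
APC = C/Y = 1882.84/1781 = 1.057

APC = 1.057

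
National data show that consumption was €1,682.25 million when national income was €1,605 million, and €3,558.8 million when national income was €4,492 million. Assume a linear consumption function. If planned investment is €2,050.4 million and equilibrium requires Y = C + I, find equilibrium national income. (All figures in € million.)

MPC = (3558.8 − 1682.25)/(4492 − 1605) = 1876.55/2887 = 0.65
a = 1682.25 − 0.65(1605) = 639
Equilibrium: Y = 639 + 0.65Y + 2050.4
0.35Y = 2689.4, so Y = 2689.4/0.35 = 7684

Y = 7684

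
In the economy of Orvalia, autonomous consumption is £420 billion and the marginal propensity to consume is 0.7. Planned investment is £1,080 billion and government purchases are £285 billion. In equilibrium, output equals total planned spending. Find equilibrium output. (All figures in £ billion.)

Y = C + I + G = 420 + 0.7Y + 1080 + 285
Y − 0.7Y = 1785
0.3Y = 1785, so Y = 1785/0.3 = 5950

Y = 5950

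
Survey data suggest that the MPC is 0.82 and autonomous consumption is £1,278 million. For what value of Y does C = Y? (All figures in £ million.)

Y = 7100

At break-even, C = Y: 1278 + 0.82Y = Y
0.18Y = 1278, so Y = 1278/0.18 = 7100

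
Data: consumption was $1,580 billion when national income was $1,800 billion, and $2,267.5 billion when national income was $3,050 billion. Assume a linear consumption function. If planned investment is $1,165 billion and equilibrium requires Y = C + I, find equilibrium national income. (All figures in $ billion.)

Y = 3900

MPC = (2267.5 − 1580)/(3050 − 1800) = 687.5/1250 = 0.55
a = 1580 − 0.55(1800) = 590
Equilibrium: Y = 590 + 0.55Y + 1165
0.45Y = 1755, so Y = 1755/0.45 = 3900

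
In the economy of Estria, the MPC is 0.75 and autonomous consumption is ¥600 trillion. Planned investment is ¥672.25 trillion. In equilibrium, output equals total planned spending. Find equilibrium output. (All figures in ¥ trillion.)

Y = C + I = 600 + 0.75Y + 672.25
Y − 0.75Y = 1272.25
0.25Y = 1272.25, so Y = 1272.25/0.25 = 5089

Y = 5089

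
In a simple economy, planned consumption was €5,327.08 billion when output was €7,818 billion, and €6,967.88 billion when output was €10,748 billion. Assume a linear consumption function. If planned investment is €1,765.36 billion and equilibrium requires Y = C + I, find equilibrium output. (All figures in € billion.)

Y = 6169

MPC = (6967.88 − 5327.08)/(10748 − 7818) = 1640.8/2930 = 0.56
a = 5327.08 − 0.56(7818) = 949
Equilibrium: Y = 949 + 0.56Y + 1765.36
0.44Y = 2714.36, so Y = 2714.36/0.44 = 6169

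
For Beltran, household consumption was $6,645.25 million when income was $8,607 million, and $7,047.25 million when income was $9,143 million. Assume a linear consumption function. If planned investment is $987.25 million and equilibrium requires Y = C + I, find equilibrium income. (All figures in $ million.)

Y = 4709

MPC = (7047.25 − 6645.25)/(9143 − 8607) = 402/536 = 0.75
a = 6645.25 − 0.75(8607) = 190
Equilibrium: Y = 190 + 0.75Y + 987.25
0.25Y = 1177.25, so Y = 1177.25/0.25 = 4709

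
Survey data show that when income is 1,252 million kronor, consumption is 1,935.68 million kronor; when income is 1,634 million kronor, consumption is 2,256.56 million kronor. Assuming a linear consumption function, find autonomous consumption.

a = 884

MPC = ΔC/ΔY = (2256.56 − 1935.68)/(1634 − 1252) = 320.88/382 = 0.84
a = C − MPC·Y = 1935.68 − 0.84(1252) = 1935.68 − 1051.68 = 884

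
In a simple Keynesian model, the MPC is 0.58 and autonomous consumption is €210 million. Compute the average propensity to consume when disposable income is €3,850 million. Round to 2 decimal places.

APC = 0.63

C = 210 + 0.58(3850) = 2443
APC = C/Y = 2443/3850 = 0.63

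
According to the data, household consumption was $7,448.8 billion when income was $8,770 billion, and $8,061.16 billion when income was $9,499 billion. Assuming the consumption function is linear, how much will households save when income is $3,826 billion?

MPC = (8061.16 − 7448.8)/(9499 − 8770) = 612.36/729 = 0.84
a = 7448.8 − 0.84(8770) = 7448.8 − 7366.8 = 82
C = 82 + 0.84(3826) = 3295.84
S = 3826 − 3295.84 = 530.16

S = 530.16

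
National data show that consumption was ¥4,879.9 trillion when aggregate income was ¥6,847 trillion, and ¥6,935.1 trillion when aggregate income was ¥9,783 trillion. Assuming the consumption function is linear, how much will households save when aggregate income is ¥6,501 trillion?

S = 1863.3

MPC = (6935.1 − 4879.9)/(9783 − 6847) = 2055.2/2936 = 0.7
a = 4879.9 − 0.7(6847) = 4879.9 − 4792.9 = 87
C = 87 + 0.7(6501) = 4637.7
S = 6501 − 4637.7 = 1863.3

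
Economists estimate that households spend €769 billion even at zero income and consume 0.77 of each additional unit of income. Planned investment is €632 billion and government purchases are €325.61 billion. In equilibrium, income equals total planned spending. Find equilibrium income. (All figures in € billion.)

Y = 7507

Y = C + I + G = 769 + 0.77Y + 632 + 325.61
Y − 0.77Y = 1726.61
0.23Y = 1726.61, so Y = 1726.61/0.23 = 7507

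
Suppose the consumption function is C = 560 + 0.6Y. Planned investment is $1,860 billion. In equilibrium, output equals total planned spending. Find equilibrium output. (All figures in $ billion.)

Y = C + I = 560 + 0.6Y + 1860
Y − 0.6Y = 2420
0.4Y = 2420, so Y = 2420/0.4 = 6050

Y = 6050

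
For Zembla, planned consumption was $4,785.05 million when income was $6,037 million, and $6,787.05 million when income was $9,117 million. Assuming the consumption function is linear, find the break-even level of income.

Y = 2460

MPC = (6787.05 − 4785.05)/(9117 − 6037) = 2002/3080 = 0.65
a = 4785.05 − 0.65(6037) = 4785.05 − 3924.05 = 861
Break-even: Y = a/(1−MPC) = 861/0.35 = 2460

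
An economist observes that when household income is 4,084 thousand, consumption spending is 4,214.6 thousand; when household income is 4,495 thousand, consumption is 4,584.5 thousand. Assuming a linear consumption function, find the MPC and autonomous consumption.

MPC = 0.9; a = 539

MPC = ΔC/ΔY = (4584.5 − 4214.6)/(4495 − 4084) = 369.9/411 = 0.9
a = C − MPC·Y = 4214.6 − 0.9(4084) = 4214.6 − 3675.6 = 539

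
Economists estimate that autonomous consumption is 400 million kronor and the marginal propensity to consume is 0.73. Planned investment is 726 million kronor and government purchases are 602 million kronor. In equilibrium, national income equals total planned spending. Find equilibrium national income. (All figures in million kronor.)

Y = C + I + G = 400 + 0.73Y + 726 + 602
Y − 0.73Y = 1728
0.27Y = 1728, so Y = 1728/0.27 = 6400

Y = 6400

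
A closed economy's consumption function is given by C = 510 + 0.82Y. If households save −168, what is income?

S = Y − C = -510 + 0.18Y
-510 + 0.18Y = -168, so 0.18Y = 342 and Y = 1900

Y = 1900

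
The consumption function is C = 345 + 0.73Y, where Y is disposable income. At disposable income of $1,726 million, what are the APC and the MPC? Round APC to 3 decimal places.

MPC = 0.73 (the slope of the consumption function)
C = 345 + 0.73(1726) = 1604.98, so APC = 1604.98/1726 = 0.930

APC = 0.930; MPC = 0.73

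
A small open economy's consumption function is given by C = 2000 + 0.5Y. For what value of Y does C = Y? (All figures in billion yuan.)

Y = 4000

At break-even, C = Y: 2000 + 0.5Y = Y
0.5Y = 2000, so Y = 2000/0.5 = 4000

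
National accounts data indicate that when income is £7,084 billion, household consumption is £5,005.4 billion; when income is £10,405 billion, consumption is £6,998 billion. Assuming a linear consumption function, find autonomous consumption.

a = 755

MPC = ΔC/ΔY = (6998 − 5005.4)/(10405 − 7084) = 1992.6/3321 = 0.6
a = C − MPC·Y = 5005.4 − 0.6(7084) = 5005.4 − 4250.4 = 755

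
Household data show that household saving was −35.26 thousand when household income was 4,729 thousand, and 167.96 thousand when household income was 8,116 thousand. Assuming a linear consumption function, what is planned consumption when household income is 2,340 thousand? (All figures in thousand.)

MPS = ΔS/ΔY = (167.96 − (-35.26))/(8116 − 4729) = 203.22/3387 = 0.06
MPC = 1 − MPS = 0.94
Autonomous saving = -35.26 − 0.06(4729) = -319, so a = 319
C = 319 + 0.94(2340) = 319 + 2199.6 = 2518.6

C = 2518.6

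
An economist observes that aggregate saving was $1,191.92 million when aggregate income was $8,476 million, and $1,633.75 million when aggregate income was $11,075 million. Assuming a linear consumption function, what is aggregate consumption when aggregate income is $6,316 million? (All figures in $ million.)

C = 5491.28

MPS = ΔS/ΔY = (1633.75 − 1191.92)/(11075 − 8476) = 441.83/2599 = 0.17
MPC = 1 − MPS = 0.83
Autonomous saving = 1191.92 − 0.17(8476) = -249, so a = 249
C = 249 + 0.83(6316) = 249 + 5242.28 = 5491.28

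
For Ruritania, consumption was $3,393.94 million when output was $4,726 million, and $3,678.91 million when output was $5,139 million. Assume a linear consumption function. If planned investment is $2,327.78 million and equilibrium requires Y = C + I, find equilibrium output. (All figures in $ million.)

Y = 7938

MPC = (3678.91 − 3393.94)/(5139 − 4726) = 284.97/413 = 0.69
a = 3393.94 − 0.69(4726) = 133
Equilibrium: Y = 133 + 0.69Y + 2327.78
0.31Y = 2460.78, so Y = 2460.78/0.31 = 7938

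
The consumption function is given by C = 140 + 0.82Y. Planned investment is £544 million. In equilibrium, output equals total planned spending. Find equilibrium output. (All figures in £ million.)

Y = C + I = 140 + 0.82Y + 544
Y − 0.82Y = 684
0.18Y = 684, so Y = 684/0.18 = 3800

Y = 3800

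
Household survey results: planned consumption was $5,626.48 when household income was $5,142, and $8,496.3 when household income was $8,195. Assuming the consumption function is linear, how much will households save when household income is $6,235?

S = -418.9

MPC = (8496.3 − 5626.48)/(8195 − 5142) = 2869.82/3053 = 0.94
a = 5626.48 − 0.94(5142) = 5626.48 − 4833.48 = 793
C = 793 + 0.94(6235) = 6653.9
S = 6235 − 6653.9 = -418.9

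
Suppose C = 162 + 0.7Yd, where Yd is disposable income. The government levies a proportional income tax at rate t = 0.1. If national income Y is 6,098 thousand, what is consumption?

C = 4003.74

Yd = (1 − 0.1)(6098) = 0.9(6098) = 5488.2
C = 162 + 0.7(5488.2) = 162 + 3841.74 = 4003.74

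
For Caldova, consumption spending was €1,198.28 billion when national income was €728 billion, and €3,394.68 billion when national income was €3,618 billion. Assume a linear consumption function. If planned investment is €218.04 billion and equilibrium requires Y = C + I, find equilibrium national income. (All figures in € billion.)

MPC = (3394.68 − 1198.28)/(3618 − 728) = 2196.4/2890 = 0.76
a = 1198.28 − 0.76(728) = 645
Equilibrium: Y = 645 + 0.76Y + 218.04
0.24Y = 863.04, so Y = 863.04/0.24 = 3596

Y = 3596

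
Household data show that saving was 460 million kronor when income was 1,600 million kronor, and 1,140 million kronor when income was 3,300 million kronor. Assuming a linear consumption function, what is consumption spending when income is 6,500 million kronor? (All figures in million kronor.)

MPS = ΔS/ΔY = (1140 − 460)/(3300 − 1600) = 680/1700 = 0.4
MPC = 1 − MPS = 0.6
Autonomous saving = 460 − 0.4(1600) = -180, so a = 180
C = 180 + 0.6(6500) = 180 + 3900 = 4080

C = 4080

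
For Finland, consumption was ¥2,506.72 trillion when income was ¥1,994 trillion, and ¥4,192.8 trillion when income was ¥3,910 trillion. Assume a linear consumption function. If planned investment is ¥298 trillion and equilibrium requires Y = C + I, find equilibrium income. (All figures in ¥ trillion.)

MPC = (4192.8 − 2506.72)/(3910 − 1994) = 1686.08/1916 = 0.88
a = 2506.72 − 0.88(1994) = 752
Equilibrium: Y = 752 + 0.88Y + 298
0.12Y = 1050, so Y = 1050/0.12 = 8750

Y = 8750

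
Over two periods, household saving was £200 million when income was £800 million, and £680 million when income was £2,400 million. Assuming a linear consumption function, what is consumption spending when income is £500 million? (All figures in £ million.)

C = 390

MPS = ΔS/ΔY = (680 − 200)/(2400 − 800) = 480/1600 = 0.3
MPC = 1 − MPS = 0.7
Autonomous saving = 200 − 0.3(800) = -40, so a = 40
C = 40 + 0.7(500) = 40 + 350 = 390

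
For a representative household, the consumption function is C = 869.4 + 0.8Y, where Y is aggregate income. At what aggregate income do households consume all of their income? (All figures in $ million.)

At break-even, C = Y: 869.4 + 0.8Y = Y
0.2Y = 869.4, so Y = 869.4/0.2 = 4347

Y = 4347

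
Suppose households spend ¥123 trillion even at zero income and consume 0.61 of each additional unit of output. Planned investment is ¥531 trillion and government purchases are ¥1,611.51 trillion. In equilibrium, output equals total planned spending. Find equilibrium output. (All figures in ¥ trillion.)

Y = C + I + G = 123 + 0.61Y + 531 + 1611.51
Y − 0.61Y = 2265.51
0.39Y = 2265.51, so Y = 2265.51/0.39 = 5809

Y = 5809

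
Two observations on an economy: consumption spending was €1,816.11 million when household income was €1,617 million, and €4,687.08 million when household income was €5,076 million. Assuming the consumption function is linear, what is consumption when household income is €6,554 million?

MPC = (4687.08 − 1816.11)/(5076 − 1617) = 2870.97/3459 = 0.83
a = 1816.11 − 0.83(1617) = 1816.11 − 1342.11 = 474
C = 474 + 0.83(6554) = 474 + 5439.82 = 5913.82

C = 5913.82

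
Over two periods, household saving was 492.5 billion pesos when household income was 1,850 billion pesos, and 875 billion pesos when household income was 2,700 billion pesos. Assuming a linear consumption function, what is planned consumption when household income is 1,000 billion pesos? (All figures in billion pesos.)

MPS = ΔS/ΔY = (875 − 492.5)/(2700 − 1850) = 382.5/850 = 0.45
MPC = 1 − MPS = 0.55
Autonomous saving = 492.5 − 0.45(1850) = -340, so a = 340
C = 340 + 0.55(1000) = 340 + 550 = 890

C = 890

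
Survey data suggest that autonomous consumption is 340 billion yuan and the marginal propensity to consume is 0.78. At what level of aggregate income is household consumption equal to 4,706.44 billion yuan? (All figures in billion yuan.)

Y = 5598

340 + 0.78Y = 4706.44
0.78Y = 4366.44, so Y = 4366.44/0.78 = 5598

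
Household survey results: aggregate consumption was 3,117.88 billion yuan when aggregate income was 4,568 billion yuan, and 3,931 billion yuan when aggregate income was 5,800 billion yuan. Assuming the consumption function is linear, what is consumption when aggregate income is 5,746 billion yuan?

MPC = (3931 − 3117.88)/(5800 − 4568) = 813.12/1232 = 0.66
a = 3117.88 − 0.66(4568) = 3117.88 − 3014.88 = 103
C = 103 + 0.66(5746) = 103 + 3792.36 = 3895.36

C = 3895.36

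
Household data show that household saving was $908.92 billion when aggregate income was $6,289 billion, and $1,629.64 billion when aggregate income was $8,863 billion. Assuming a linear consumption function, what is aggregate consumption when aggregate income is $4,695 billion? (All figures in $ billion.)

C = 4232.4

MPS = ΔS/ΔY = (1629.64 − 908.92)/(8863 − 6289) = 720.72/2574 = 0.28
MPC = 1 − MPS = 0.72
Autonomous saving = 908.92 − 0.28(6289) = -852, so a = 852
C = 852 + 0.72(4695) = 852 + 3380.4 = 4232.4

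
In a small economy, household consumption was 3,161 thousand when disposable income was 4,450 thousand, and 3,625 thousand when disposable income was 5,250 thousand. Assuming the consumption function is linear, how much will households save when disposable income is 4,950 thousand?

S = 1499

MPC = (3625 − 3161)/(5250 − 4450) = 464/800 = 0.58
a = 3161 − 0.58(4450) = 3161 − 2581 = 580
C = 580 + 0.58(4950) = 3451
S = 4950 − 3451 = 1499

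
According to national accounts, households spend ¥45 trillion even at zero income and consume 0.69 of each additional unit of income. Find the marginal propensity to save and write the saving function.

MPS = 1 − MPC = 1 − 0.69 = 0.31
S = Y − C = -45 + 0.31Y

MPS = 0.31; S = -45 + 0.31Y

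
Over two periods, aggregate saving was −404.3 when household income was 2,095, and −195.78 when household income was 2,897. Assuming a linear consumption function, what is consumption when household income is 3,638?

MPS = ΔS/ΔY = (-195.78 − (-404.3))/(2897 − 2095) = 208.52/802 = 0.26
MPC = 1 − MPS = 0.74
Autonomous saving = -404.3 − 0.26(2095) = -949, so a = 949
C = 949 + 0.74(3638) = 949 + 2692.12 = 3641.12

C = 3641.12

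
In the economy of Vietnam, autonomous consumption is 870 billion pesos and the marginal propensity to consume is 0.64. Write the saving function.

S = Y − C = Y − (870 + 0.64Y) = -870 + (1 − 0.64)Y

S = -870 + 0.36Y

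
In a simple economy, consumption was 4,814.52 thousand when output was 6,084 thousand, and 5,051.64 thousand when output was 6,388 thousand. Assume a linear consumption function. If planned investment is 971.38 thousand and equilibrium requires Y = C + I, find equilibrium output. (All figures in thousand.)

MPC = (5051.64 − 4814.52)/(6388 − 6084) = 237.12/304 = 0.78
a = 4814.52 − 0.78(6084) = 69
Equilibrium: Y = 69 + 0.78Y + 971.38
0.22Y = 1040.38, so Y = 1040.38/0.22 = 4729

Y = 4729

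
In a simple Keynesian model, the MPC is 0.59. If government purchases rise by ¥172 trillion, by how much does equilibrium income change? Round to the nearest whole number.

ΔY ≈ 420

The multiplier is 1/(1 − MPC) = 1/0.41.
ΔY = 172/0.41 = 419.51 ≈ 420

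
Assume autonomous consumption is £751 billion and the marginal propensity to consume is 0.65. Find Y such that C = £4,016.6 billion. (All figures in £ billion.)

Y = 5024

751 + 0.65Y = 4016.6
0.65Y = 3265.6, so Y = 3265.6/0.65 = 5024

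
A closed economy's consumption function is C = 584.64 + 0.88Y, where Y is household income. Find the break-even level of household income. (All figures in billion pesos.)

Y = 4872

At break-even, C = Y: 584.64 + 0.88Y = Y
0.12Y = 584.64, so Y = 584.64/0.12 = 4872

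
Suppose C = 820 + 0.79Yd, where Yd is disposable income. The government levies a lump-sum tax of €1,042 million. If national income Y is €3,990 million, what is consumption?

C = 3148.92

Yd = Y − T = 3990 − 1042 = 2948
C = 820 + 0.79(2948) = 820 + 2328.92 = 3148.92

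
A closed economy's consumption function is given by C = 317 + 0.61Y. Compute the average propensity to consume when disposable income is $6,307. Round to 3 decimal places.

APC = 0.660

C = 317 + 0.61(6307) = 4164.27
APC = C/Y = 4164.27/6307 = 0.660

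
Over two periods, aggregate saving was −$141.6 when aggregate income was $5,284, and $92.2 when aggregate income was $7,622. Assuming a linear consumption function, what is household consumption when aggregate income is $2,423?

C = 2850.7

MPS = ΔS/ΔY = (92.2 − (-141.6))/(7622 − 5284) = 233.8/2338 = 0.1
MPC = 1 − MPS = 0.9
Autonomous saving = -141.6 − 0.1(5284) = -670, so a = 670
C = 670 + 0.9(2423) = 670 + 2180.7 = 2850.7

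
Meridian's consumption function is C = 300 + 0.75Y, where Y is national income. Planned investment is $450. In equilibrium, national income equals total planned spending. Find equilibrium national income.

Y = 3000

Y = C + I = 300 + 0.75Y + 450
Y − 0.75Y = 750
0.25Y = 750, so Y = 750/0.25 = 3000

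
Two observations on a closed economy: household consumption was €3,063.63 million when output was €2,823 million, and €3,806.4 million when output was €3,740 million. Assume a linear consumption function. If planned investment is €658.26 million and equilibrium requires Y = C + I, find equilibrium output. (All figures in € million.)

MPC = (3806.4 − 3063.63)/(3740 − 2823) = 742.77/917 = 0.81
a = 3063.63 − 0.81(2823) = 777
Equilibrium: Y = 777 + 0.81Y + 658.26
0.19Y = 1435.26, so Y = 1435.26/0.19 = 7554

Y = 7554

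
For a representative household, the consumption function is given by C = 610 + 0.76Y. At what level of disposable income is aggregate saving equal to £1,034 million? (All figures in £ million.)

S = Y − C = -610 + 0.24Y
-610 + 0.24Y = 1034, so 0.24Y = 1644 and Y = 6850

Y = 6850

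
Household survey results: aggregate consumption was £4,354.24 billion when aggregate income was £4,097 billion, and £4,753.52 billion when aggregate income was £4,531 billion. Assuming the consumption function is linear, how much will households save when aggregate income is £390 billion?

MPC = (4753.52 − 4354.24)/(4531 − 4097) = 399.28/434 = 0.92
a = 4354.24 − 0.92(4097) = 4354.24 − 3769.24 = 585
C = 585 + 0.92(390) = 943.8
S = 390 − 943.8 = -553.8

S = -553.8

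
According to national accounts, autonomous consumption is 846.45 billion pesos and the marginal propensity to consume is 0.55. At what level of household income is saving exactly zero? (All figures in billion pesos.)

Y = 1881

At break-even, C = Y: 846.45 + 0.55Y = Y
0.45Y = 846.45, so Y = 846.45/0.45 = 1881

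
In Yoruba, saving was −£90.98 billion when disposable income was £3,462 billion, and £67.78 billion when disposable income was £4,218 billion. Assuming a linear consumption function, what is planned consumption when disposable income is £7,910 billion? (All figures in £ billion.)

MPS = ΔS/ΔY = (67.78 − (-90.98))/(4218 − 3462) = 158.76/756 = 0.21
MPC = 1 − MPS = 0.79
Autonomous saving = -90.98 − 0.21(3462) = -818, so a = 818
C = 818 + 0.79(7910) = 818 + 6248.9 = 7066.9

C = 7066.9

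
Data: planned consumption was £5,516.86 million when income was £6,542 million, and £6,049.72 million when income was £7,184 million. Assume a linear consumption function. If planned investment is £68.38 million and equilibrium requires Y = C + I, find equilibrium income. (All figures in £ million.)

MPC = (6049.72 − 5516.86)/(7184 − 6542) = 532.86/642 = 0.83
a = 5516.86 − 0.83(6542) = 87
Equilibrium: Y = 87 + 0.83Y + 68.38
0.17Y = 155.38, so Y = 155.38/0.17 = 914

Y = 914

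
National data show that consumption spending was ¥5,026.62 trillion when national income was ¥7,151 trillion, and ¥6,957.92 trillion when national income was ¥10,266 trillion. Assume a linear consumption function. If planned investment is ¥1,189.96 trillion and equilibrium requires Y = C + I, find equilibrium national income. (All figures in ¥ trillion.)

Y = 4692

MPC = (6957.92 − 5026.62)/(10266 − 7151) = 1931.3/3115 = 0.62
a = 5026.62 − 0.62(7151) = 593
Equilibrium: Y = 593 + 0.62Y + 1189.96
0.38Y = 1782.96, so Y = 1782.96/0.38 = 4692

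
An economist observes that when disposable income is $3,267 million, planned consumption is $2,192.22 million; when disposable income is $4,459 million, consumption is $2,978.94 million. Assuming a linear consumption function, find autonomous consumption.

a = 36

MPC = ΔC/ΔY = (2978.94 − 2192.22)/(4459 − 3267) = 786.72/1192 = 0.66
a = C − MPC·Y = 2192.22 − 0.66(3267) = 2192.22 − 2156.22 = 36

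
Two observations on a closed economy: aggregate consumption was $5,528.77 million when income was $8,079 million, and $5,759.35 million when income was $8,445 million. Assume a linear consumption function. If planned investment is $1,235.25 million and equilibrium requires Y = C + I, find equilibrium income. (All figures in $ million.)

MPC = (5759.35 − 5528.77)/(8445 − 8079) = 230.58/366 = 0.63
a = 5528.77 − 0.63(8079) = 439
Equilibrium: Y = 439 + 0.63Y + 1235.25
0.37Y = 1674.25, so Y = 1674.25/0.37 = 4525

Y = 4525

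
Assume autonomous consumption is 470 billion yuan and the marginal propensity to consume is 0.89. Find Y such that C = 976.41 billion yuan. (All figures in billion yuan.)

Y = 569

470 + 0.89Y = 976.41
0.89Y = 506.41, so Y = 506.41/0.89 = 569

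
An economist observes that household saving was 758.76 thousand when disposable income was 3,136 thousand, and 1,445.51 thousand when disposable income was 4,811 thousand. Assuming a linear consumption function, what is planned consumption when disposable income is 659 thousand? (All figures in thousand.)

C = 915.81

MPS = ΔS/ΔY = (1445.51 − 758.76)/(4811 − 3136) = 686.75/1675 = 0.41
MPC = 1 − MPS = 0.59
Autonomous saving = 758.76 − 0.41(3136) = -527, so a = 527
C = 527 + 0.59(659) = 527 + 388.81 = 915.81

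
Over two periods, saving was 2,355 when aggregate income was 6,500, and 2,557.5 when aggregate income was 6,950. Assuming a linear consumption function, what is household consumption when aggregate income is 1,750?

C = 1532.5

MPS = ΔS/ΔY = (2557.5 − 2355)/(6950 − 6500) = 202.5/450 = 0.45
MPC = 1 − MPS = 0.55
Autonomous saving = 2355 − 0.45(6500) = -570, so a = 570
C = 570 + 0.55(1750) = 570 + 962.5 = 1532.5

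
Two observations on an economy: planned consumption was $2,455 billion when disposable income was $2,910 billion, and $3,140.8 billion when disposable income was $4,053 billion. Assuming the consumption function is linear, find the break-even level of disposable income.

Y = 1772.5

MPC = (3140.8 − 2455)/(4053 − 2910) = 685.8/1143 = 0.6
a = 2455 − 0.6(2910) = 2455 − 1746 = 709
Break-even: Y = a/(1−MPC) = 709/0.4 = 1772.5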